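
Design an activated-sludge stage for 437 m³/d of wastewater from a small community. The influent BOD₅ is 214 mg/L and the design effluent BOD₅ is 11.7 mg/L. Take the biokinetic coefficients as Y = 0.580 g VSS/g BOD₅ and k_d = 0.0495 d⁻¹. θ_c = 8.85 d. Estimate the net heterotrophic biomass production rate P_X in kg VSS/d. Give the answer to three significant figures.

Observed yield with endogenous decay: Y_obs = Y / (1 + k_d·θ_c) = 0.580 / (1 + 0.0495 × 8.85) = 0.580 / 1.438 = 0.4033 g VSS/g BOD₅.
ΔS = 214 − 11.7 = 202.3 mg/L, so the substrate removal rate is 437 × 202.3/1000 = 88.41 kg BOD₅/d.
P_X = Y_obs · Q(S₀ − S) = 0.4033 × 88.41 = 35.66 kg VSS/d.

P_X ≈ 35.7 kg VSS/d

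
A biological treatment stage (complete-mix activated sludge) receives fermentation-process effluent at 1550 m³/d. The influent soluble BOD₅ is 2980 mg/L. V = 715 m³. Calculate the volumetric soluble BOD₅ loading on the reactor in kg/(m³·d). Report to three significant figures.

L_v ≈ 6.46 kg soluble BOD₅/(m³·d)

L_v = Q S₀ / V = 1550 × 2980 × 10⁻³ / 715.0 = 6.460 kg/(m³·d).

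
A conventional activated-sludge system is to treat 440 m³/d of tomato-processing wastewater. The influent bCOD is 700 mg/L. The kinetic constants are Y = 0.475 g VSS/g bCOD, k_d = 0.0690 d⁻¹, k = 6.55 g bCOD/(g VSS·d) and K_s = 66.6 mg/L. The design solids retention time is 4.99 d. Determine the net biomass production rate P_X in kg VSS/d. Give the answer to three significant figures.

For a completely mixed reactor with recycle the Lawrence–McCarty relation gives S = K_s·(1 + k_d·θ_c) / [θ_c·(Y·k − k_d) − 1] = 66.6 × (1 + 0.0690 × 4.99) / [4.99 × (0.475 × 6.55 − 0.0690) − 1] = 89.53 / 14.18 = 6.314 mg/L.
The observed yield is Y_obs = Y/(1 + k_d·θ_c) = 0.475 / (1 + 0.0690 × 4.99) = 0.475 / 1.344 = 0.3533 g VSS per g bCOD removed.
Substrate removed = Q·(S₀ − S) = 440 m³/d × (700 − 6.31) g/m³ = 3.05×10^5 g/d = 305.2 kg/d.
P_X = Y_obs · Q(S₀ − S) = 0.3533 × 305.2 = 107.8 kg VSS/d.

P_X ≈ 108 kg VSS/d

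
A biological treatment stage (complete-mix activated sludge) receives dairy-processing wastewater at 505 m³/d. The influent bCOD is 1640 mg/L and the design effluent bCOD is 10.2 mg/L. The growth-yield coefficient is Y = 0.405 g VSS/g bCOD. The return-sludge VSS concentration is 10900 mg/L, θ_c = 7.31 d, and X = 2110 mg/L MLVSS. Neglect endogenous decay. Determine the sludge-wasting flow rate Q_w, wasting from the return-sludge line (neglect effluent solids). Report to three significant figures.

Q_w ≈ 30.6 m³/d

With k_d = 0 the design equation reduces to V = Y Q (S₀−S) θ_c / X = 0.405 × 505 × (1640 − 10.2) × 7.31 / 2110 = 1155 m³.
θ_c = V·X/(Q_w·X_r) when wasting from the recycle, so Q_w = V·X/(θ_c·X_r) = 1155 × 2110 / (7.31 × 10900) = 30.58 m³/d.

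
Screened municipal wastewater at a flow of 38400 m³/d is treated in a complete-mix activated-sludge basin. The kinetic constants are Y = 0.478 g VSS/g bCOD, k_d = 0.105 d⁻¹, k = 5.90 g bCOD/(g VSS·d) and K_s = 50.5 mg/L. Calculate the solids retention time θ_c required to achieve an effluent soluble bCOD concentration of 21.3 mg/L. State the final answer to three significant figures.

θ_c ≈ 1.37 d

From 1/θ_c = Y·k·S/(K_s + S) − k_d: Y·k·S/(K_s+S) = 0.478 × 5.90 × 21.3 / (50.5 + 21.3) = 0.8366 d⁻¹.
1/θ_c = 0.8366 − 0.105 = 0.7316 d⁻¹, so θ_c = 1.367 d.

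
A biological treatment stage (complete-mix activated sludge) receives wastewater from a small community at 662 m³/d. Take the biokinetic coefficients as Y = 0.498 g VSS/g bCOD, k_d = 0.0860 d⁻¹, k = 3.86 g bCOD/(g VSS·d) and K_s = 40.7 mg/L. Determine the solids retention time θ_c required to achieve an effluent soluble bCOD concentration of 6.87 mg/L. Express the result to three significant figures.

From 1/θ_c = Y·k·S/(K_s + S) − k_d: Y·k·S/(K_s+S) = 0.498 × 3.86 × 6.87 / (40.7 + 6.87) = 0.2776 d⁻¹.
Then 1/θ_c = μ − k_d = 0.2776 − 0.0860 = 0.1916 d⁻¹, giving θ_c = 5.219 d.

θ_c ≈ 5.22 d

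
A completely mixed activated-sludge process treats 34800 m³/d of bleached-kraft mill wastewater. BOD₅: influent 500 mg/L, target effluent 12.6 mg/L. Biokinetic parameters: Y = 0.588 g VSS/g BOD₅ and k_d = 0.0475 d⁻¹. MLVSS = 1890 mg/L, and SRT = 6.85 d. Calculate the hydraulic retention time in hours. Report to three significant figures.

τ ≈ 18.8 h

Rearranging the biomass balance for a CMAS with decay, V = Y·Q·ΔS·θ_c / [X·(1+k_d θ_c)] = 0.588 × 34800 × (500 − 12.6) × 6.85 / [1890 × (1 + 0.0475 × 6.85)] = 6.83×10^7 / 2505 = 27273 m³.
Hydraulic retention time τ = V/Q = 27273 / 34800 = 0.7837 d = 18.81 h.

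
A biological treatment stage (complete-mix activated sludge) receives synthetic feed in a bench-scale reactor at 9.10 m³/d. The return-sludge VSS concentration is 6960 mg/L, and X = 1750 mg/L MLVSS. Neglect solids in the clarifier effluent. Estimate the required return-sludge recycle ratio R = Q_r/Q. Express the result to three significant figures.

R ≈ 0.336

Solids balance on the clarifier gives (1+R)X = R·X_r, so R = X/(X_r − X) = 1750 / (6960 − 1750) = 0.3359.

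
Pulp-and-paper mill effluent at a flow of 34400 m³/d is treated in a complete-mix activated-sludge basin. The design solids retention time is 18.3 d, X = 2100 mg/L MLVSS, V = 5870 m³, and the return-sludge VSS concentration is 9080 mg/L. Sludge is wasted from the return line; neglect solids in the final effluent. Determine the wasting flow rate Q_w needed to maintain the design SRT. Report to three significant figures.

Wasting from the return line (neglecting effluent solids): Q_w = V·X / (θ_c·X_r) = 5870 × 2100 / (18.3 × 9080) = 74.19 m³/d.

Q_w ≈ 74.2 m³/d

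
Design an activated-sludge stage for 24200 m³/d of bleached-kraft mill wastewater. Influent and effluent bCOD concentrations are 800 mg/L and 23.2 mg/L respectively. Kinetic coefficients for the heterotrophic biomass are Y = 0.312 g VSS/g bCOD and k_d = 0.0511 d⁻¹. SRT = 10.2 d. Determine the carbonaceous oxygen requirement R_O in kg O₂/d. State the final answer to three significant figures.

R_O ≈ 13300 kg O₂/d

Observed yield with endogenous decay: Y_obs = Y / (1 + k_d·θ_c) = 0.312 / (1 + 0.0511 × 10.2) = 0.312 / 1.521 = 0.2051 g VSS/g bCOD.
Q·(S₀ − S) = 24200 × (800 − 23.2) × 10⁻³ = 18799 kg/d removed.
P_X = Y_obs·Q·(S₀ − S) = 0.2051 × 18799 = 3856 kg VSS/d.
R_O = Q·(S₀ − S) − 1.42·P_X = 18799 − 1.42 × 3856 = 13324 kg O₂/d.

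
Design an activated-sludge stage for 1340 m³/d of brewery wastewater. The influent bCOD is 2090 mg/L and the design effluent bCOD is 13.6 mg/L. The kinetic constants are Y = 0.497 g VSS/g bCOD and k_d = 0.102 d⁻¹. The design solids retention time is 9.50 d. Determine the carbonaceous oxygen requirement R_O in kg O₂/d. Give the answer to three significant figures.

R_O ≈ 1790 kg O₂/d

Correct the yield for decay: Y_obs = Y/(1 + k_d θ_c) = 0.497 / (1 + 0.102 × 9.50) = 0.497 / 1.969 = 0.2524.
Q·(S₀ − S) = 1340 × (2090 − 13.6) × 10⁻³ = 2782 kg/d removed.
Biomass synthesised: P_X = Y_obs × 2782 = 702.3 kg VSS/d.
Carbonaceous O₂ demand = substrate oxidised − cell-mass equivalent = 2782 − 1.42 × 702.3 = 1785 kg O₂/d.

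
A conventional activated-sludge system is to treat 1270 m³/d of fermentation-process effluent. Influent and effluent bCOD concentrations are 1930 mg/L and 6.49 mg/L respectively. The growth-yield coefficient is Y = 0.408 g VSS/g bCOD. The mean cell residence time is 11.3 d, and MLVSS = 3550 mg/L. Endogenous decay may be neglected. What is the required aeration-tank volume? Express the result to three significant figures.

V ≈ 3170 m³

With k_d = 0 the design equation reduces to V = Y Q (S₀−S) θ_c / X = 0.408 × 1270 × (1930 − 6.49) × 11.3 / 3550 = 3173 m³.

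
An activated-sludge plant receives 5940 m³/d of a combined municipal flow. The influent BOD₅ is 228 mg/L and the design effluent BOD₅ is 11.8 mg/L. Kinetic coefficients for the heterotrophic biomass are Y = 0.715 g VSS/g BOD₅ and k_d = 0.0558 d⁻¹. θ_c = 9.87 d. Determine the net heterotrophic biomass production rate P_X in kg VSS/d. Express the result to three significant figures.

P_X ≈ 592 kg VSS/d

Observed yield with endogenous decay: Y_obs = Y / (1 + k_d·θ_c) = 0.715 / (1 + 0.0558 × 9.87) = 0.715 / 1.551 = 0.4611 g VSS/g BOD₅.
Mass of BOD₅ removed per day: Q(S₀ − S) = 5940 × 216.2 g/m³ = 1284 kg/d.
Biomass produced: P_X = Y_obs·Q·ΔS = 0.4611 × 1284 ≈ 592.1 kg VSS/d.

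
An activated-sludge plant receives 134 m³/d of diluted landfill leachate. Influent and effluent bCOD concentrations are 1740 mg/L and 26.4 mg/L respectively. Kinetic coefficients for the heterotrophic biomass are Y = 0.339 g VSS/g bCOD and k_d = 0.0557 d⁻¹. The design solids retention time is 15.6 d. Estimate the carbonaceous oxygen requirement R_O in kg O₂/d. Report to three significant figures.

Correct the yield for decay: Y_obs = Y/(1 + k_d θ_c) = 0.339 / (1 + 0.0557 × 15.6) = 0.339 / 1.869 = 0.1814.
ΔS = 1740 − 26.4 = 1714 mg/L, so the substrate removal rate is 134 × 1714/1000 = 229.6 kg bCOD/d.
Biomass synthesised: P_X = Y_obs × 229.6 = 41.65 kg VSS/d.
Carbonaceous O₂ demand = substrate oxidised − cell-mass equivalent = 229.6 − 1.42 × 41.65 = 170.5 kg O₂/d.

R_O ≈ 170 kg O₂/d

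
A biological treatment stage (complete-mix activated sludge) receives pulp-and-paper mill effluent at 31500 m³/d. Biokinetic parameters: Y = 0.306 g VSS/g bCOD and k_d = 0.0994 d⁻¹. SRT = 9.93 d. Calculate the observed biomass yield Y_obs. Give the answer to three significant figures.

Y_obs ≈ 0.154 g VSS/g bCOD

Correct the yield for decay: Y_obs = Y/(1 + k_d θ_c) = 0.306 / (1 + 0.0994 × 9.93) = 0.306 / 1.987 = 0.1540.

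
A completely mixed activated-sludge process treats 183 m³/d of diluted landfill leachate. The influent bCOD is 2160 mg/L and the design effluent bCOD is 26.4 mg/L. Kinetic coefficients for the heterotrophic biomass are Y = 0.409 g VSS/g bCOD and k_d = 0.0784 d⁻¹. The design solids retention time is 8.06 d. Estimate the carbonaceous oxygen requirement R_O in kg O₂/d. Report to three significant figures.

R_O ≈ 251 kg O₂/d

The observed yield is Y_obs = Y/(1 + k_d·θ_c) = 0.409 / (1 + 0.0784 × 8.06) = 0.409 / 1.632 = 0.2506 g VSS per g bCOD removed.
Q·(S₀ − S) = 183 × (2160 − 26.4) × 10⁻³ = 390.4 kg/d removed.
Net sludge production P_X = 0.2506 × 390.4 = 97.86 kg VSS/d.
R_O = Q·(S₀ − S) − 1.42·P_X = 390.4 − 1.42 × 97.86 = 251.5 kg O₂/d.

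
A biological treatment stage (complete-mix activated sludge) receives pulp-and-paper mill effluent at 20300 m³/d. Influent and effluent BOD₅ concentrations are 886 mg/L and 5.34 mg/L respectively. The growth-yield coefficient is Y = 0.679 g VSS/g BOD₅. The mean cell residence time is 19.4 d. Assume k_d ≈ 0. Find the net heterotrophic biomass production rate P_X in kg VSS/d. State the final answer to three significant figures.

Since k_d ≈ 0, Y_obs = Y = 0.679 g VSS/g BOD₅.
Mass of BOD₅ removed per day: Q(S₀ − S) = 20300 × 880.7 g/m³ = 17877 kg/d.
Net biomass production P_X = Y_obs × Q·(S₀ − S) = 0.6790 × 17877 = 12139 kg VSS/d.

P_X ≈ 12100 kg VSS/d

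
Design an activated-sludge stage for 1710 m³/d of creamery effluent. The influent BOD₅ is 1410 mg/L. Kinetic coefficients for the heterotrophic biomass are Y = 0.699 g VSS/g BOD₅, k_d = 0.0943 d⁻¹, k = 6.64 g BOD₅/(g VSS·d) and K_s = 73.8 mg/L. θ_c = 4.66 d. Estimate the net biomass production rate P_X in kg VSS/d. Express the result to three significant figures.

Effluent substrate depends only on kinetics and SRT: S = K_s(1 + k_d θ_c) / [θ_c(Yk − k_d) − 1] = 73.8 × (1 + 0.0943 × 4.66) / [4.66 × (0.699 × 6.64 − 0.0943) − 1] = 106.2 / 20.19 = 5.262 mg/L.
Y_obs = Y / (1 + k_d θ_c) = 0.699 / (1 + 0.0943 × 4.66) = 0.699 / 1.439 = 0.4856.
Substrate removed = Q·(S₀ − S) = 1710 m³/d × (1410 − 5.26) g/m³ = 2.4×10^6 g/d = 2402 kg/d.
Net biomass production P_X = Y_obs × Q·(S₀ − S) = 0.4856 × 2402 = 1166 kg VSS/d.

P_X ≈ 1170 kg VSS/d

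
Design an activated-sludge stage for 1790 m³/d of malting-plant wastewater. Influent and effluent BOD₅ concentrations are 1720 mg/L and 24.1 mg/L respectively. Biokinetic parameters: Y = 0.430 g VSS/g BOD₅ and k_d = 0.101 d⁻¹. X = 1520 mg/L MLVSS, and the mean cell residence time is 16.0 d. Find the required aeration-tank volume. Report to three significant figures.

From the SRT design equation V = Y Q (S₀−S) θ_c / [X (1 + k_d θ_c)] = 0.430 × 1790 × (1720 − 24.1) × 16.0 / [1520 × (1 + 0.101 × 16.0)] = 2.09×10^7 / 3976 = 5252 m³.

V ≈ 5250 m³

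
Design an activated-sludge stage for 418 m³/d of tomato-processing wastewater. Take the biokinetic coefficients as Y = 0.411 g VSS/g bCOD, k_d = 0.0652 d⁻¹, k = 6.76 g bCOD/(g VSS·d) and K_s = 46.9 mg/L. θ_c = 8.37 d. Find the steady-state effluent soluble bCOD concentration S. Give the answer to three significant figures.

From the Monod/SRT balance for a CMAS, S = K_s·(1+k_d θ_c)/[θ_c·(Y k − k_d) − 1] = 46.9 × (1 + 0.0652 × 8.37) / [8.37 × (0.411 × 6.76 − 0.0652) − 1] = 72.49 / 21.71 = 3.339 mg/L.

S ≈ 3.34 mg/L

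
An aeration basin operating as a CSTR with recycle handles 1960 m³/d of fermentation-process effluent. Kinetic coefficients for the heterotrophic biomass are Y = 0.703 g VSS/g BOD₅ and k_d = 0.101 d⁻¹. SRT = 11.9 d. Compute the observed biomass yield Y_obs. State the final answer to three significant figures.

Observed yield with endogenous decay: Y_obs = Y / (1 + k_d·θ_c) = 0.703 / (1 + 0.101 × 11.9) = 0.703 / 2.202 = 0.3193 g VSS/g BOD₅.

Y_obs ≈ 0.319 g VSS/g BOD₅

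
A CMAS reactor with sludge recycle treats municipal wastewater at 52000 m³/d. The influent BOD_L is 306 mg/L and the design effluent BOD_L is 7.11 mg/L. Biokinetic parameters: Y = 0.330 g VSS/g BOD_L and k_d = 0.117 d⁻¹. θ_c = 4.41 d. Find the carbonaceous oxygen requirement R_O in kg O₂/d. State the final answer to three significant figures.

R_O ≈ 10700 kg O₂/d

Correct the yield for decay: Y_obs = Y/(1 + k_d θ_c) = 0.330 / (1 + 0.117 × 4.41) = 0.330 / 1.516 = 0.2177.
Q·(S₀ − S) = 52000 × (306 − 7.11) × 10⁻³ = 15542 kg/d removed.
Biomass synthesised: P_X = Y_obs × 15542 = 3383 kg VSS/d.
R_O = Q·(S₀ − S) − 1.42·P_X = 15542 − 1.42 × 3383 = 10738 kg O₂/d.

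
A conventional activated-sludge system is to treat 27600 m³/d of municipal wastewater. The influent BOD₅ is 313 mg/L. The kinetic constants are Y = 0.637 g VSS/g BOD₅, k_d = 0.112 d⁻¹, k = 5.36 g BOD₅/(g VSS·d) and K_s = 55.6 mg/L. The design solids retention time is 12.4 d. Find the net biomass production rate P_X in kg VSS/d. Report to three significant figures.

P_X ≈ 2280 kg VSS/d

For a completely mixed reactor with recycle the Lawrence–McCarty relation gives S = K_s·(1 + k_d·θ_c) / [θ_c·(Y·k − k_d) − 1] = 55.6 × (1 + 0.112 × 12.4) / [12.4 × (0.637 × 5.36 − 0.112) − 1] = 132.8 / 39.95 = 3.325 mg/L.
Observed yield with endogenous decay: Y_obs = Y / (1 + k_d·θ_c) = 0.637 / (1 + 0.112 × 12.4) = 0.637 / 2.389 = 0.2667 g VSS/g BOD₅.
ΔS = 313 − 3.32 = 309.7 mg/L, so the substrate removal rate is 27600 × 309.7/1000 = 8547 kg BOD₅/d.
Net biomass production P_X = Y_obs × Q·(S₀ − S) = 0.2667 × 8547 = 2279 kg VSS/d.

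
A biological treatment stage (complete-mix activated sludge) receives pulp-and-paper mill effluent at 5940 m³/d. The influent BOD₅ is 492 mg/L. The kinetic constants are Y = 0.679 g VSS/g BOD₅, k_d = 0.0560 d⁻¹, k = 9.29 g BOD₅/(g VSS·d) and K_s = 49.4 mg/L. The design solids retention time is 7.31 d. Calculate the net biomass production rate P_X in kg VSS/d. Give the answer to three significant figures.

P_X ≈ 1400 kg VSS/d

Effluent substrate depends only on kinetics and SRT: S = K_s(1 + k_d θ_c) / [θ_c(Yk − k_d) − 1] = 49.4 × (1 + 0.0560 × 7.31) / [7.31 × (0.679 × 9.29 − 0.0560) − 1] = 69.62 / 44.70 = 1.557 mg/L.
Y_obs = Y / (1 + k_d θ_c) = 0.679 / (1 + 0.0560 × 7.31) = 0.679 / 1.409 = 0.4818.
Mass of BOD₅ removed per day: Q(S₀ − S) = 5940 × 490.4 g/m³ = 2913 kg/d.
Net biomass production P_X = Y_obs × Q·(S₀ − S) = 0.4818 × 2913 = 1404 kg VSS/d.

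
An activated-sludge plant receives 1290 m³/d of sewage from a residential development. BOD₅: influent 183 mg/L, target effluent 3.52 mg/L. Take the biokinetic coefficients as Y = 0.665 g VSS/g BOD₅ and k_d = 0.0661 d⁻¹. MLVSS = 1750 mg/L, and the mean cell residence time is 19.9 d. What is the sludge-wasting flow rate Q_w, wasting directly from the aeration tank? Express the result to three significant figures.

Q_w ≈ 38.0 m³/d

Steady-state biomass mass balance: V·X·(1 + k_d·θ_c) = Y·Q·(S₀ − S)·θ_c, so V = 0.665 × 1290 × (183 − 3.52) × 19.9 / [1750 × (1 + 0.0661 × 19.9)] = 3.06×10^6 / 4052 = 756.2 m³.
For wasting at MLVSS concentration, Q_w = V/θ_c = 756.2/19.9 = 38.00 m³/d.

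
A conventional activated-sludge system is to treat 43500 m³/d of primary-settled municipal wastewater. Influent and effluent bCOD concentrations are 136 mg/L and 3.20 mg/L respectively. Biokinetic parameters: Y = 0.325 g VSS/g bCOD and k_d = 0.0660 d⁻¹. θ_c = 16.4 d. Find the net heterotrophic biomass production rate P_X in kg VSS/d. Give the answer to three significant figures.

P_X ≈ 902 kg VSS/d

The observed yield is Y_obs = Y/(1 + k_d·θ_c) = 0.325 / (1 + 0.0660 × 16.4) = 0.325 / 2.082 = 0.1561 g VSS per g bCOD removed.
Q·(S₀ − S) = 43500 × (136 − 3.20) × 10⁻³ = 5777 kg/d removed.
Net biomass production P_X = Y_obs × Q·(S₀ − S) = 0.1561 × 5777 = 901.6 kg VSS/d.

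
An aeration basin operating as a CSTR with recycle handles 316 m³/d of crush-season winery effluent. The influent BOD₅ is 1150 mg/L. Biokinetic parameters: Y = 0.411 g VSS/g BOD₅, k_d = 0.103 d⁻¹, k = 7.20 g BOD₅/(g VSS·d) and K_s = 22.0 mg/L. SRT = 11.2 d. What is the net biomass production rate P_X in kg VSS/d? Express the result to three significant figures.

P_X ≈ 69.3 kg VSS/d

For a completely mixed reactor with recycle the Lawrence–McCarty relation gives S = K_s·(1 + k_d·θ_c) / [θ_c·(Y·k − k_d) − 1] = 22.0 × (1 + 0.103 × 11.2) / [11.2 × (0.411 × 7.20 − 0.103) − 1] = 47.38 / 30.99 = 1.529 mg/L.
Observed yield with endogenous decay: Y_obs = Y / (1 + k_d·θ_c) = 0.411 / (1 + 0.103 × 11.2) = 0.411 / 2.154 = 0.1908 g VSS/g BOD₅.
Q·(S₀ − S) = 316 × (1150 − 1.53) × 10⁻³ = 362.9 kg/d removed.
So the net sludge growth is P_X = 0.1908 × 362.9 = 69.26 kg VSS/d.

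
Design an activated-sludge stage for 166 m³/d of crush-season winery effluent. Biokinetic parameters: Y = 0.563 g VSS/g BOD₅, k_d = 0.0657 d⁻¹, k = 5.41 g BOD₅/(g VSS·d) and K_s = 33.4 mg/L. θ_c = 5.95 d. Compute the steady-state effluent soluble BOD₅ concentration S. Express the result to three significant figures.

For a completely mixed reactor with recycle the Lawrence–McCarty relation gives S = K_s·(1 + k_d·θ_c) / [θ_c·(Y·k − k_d) − 1] = 33.4 × (1 + 0.0657 × 5.95) / [5.95 × (0.563 × 5.41 − 0.0657) − 1] = 46.46 / 16.73 = 2.777 mg/L.

S ≈ 2.78 mg/L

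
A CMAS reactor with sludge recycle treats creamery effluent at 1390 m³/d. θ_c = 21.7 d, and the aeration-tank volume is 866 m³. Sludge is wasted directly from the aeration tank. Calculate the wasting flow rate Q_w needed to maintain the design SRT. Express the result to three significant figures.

Q_w ≈ 39.9 m³/d

Wasting from the aeration tank: Q_w = V / θ_c = 866.0 / 21.7 = 39.91 m³/d.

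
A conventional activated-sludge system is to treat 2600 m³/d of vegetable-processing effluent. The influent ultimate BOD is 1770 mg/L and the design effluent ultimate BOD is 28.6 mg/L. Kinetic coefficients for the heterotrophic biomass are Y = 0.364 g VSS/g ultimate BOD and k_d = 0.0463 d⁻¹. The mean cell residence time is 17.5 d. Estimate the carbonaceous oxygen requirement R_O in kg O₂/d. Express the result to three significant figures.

R_O ≈ 3230 kg O₂/d

Observed yield with endogenous decay: Y_obs = Y / (1 + k_d·θ_c) = 0.364 / (1 + 0.0463 × 17.5) = 0.364 / 1.810 = 0.2011 g VSS/g ultimate BOD.
Substrate removed = Q·(S₀ − S) = 2600 m³/d × (1770 − 28.6) g/m³ = 4.53×10^6 g/d = 4528 kg/d.
Net sludge production P_X = 0.2011 × 4528 = 910.4 kg VSS/d.
R_O = Q·ΔS − 1.42 P_X = 4528 − 1293 = 3235 kg O₂/d.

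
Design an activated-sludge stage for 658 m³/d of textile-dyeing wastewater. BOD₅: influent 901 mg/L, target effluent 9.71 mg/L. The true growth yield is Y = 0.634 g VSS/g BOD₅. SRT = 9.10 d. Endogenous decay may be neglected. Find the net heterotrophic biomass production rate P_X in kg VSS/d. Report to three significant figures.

With endogenous decay neglected, the observed yield equals the true yield: Y_obs = Y = 0.634 g VSS/g BOD₅.
Q·(S₀ − S) = 658 × (901 − 9.71) × 10⁻³ = 586.5 kg/d removed.
So the net sludge growth is P_X = 0.6340 × 586.5 = 371.8 kg VSS/d.

P_X ≈ 372 kg VSS/d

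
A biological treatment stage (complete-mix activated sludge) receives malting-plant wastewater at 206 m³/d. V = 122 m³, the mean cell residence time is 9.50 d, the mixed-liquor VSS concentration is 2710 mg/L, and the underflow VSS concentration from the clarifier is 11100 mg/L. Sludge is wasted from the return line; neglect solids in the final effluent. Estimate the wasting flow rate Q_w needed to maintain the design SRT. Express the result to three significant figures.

Q_w ≈ 3.14 m³/d

Wasting from the return line (neglecting effluent solids): Q_w = V·X / (θ_c·X_r) = 122.0 × 2710 / (9.50 × 11100) = 3.135 m³/d.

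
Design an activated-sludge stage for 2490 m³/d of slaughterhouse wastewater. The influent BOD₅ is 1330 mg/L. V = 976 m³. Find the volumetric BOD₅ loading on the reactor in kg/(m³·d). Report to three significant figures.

L_v ≈ 3.39 kg BOD₅/(m³·d)

Volumetric loading L_v = Q·S₀ / V = 2490 × 1330 g/m³ / 976.0 m³ = 3393 g/(m³·d) = 3.393 kg BOD₅/(m³·d).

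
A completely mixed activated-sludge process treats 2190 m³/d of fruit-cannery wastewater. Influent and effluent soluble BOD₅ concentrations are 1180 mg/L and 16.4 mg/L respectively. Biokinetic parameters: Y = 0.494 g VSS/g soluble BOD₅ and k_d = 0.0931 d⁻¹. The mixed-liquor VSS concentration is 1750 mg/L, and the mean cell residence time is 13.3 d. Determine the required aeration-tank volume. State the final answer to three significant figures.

Rearranging the biomass balance for a CMAS with decay, V = Y·Q·ΔS·θ_c / [X·(1+k_d θ_c)] = 0.494 × 2190 × (1180 − 16.4) × 13.3 / [1750 × (1 + 0.0931 × 13.3)] = 1.67×10^7 / 3917 = 4274 m³.

V ≈ 4270 m³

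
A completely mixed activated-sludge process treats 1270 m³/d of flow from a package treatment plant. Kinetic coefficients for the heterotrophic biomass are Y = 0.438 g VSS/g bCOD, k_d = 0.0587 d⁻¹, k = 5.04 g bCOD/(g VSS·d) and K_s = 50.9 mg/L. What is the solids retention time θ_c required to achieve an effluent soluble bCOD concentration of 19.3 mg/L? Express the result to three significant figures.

θ_c ≈ 1.82 d

At the target effluent, Y k S/(K_s+S) = 0.438×5.04×19.3/70.20 = 0.6069 d⁻¹.
θ_c = 1/(μ − k_d) = 1/(0.6069 − 0.0587) = 1/0.5482 = 1.824 d.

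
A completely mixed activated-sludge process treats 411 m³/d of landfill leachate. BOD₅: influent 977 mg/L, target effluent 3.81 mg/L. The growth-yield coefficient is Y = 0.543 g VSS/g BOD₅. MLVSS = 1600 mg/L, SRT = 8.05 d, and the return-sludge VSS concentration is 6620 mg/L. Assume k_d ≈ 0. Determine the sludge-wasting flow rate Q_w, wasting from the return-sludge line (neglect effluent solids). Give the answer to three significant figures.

Biomass mass balance (decay neglected): V·X = Y·Q·(S₀ − S)·θ_c, so V = 0.543 × 411 × (977 − 3.81) × 8.05 / 1600 = 1093 m³.
θ_c = V·X/(Q_w·X_r) when wasting from the recycle, so Q_w = V·X/(θ_c·X_r) = 1093 × 1600 / (8.05 × 6620) = 32.81 m³/d.

Q_w ≈ 32.8 m³/d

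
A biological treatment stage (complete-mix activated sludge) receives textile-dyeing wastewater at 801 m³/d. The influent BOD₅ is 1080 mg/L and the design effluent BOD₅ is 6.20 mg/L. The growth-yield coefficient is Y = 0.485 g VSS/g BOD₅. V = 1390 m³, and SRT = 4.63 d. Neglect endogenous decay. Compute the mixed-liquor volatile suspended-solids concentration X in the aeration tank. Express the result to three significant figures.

From V·X = Y·Q·(S₀ − S)·θ_c (decay neglected): X = 0.485 × 801 × (1080 − 6.20) × 4.63 / 1390 = 1390 mg/L.

X ≈ 1390 mg/L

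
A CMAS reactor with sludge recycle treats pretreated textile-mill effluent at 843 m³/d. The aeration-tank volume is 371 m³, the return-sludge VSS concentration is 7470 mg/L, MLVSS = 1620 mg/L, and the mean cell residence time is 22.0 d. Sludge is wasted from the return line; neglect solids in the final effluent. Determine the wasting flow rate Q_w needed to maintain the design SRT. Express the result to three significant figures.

Q_w ≈ 3.66 m³/d

Wasting from the return line (neglecting effluent solids): Q_w = V·X / (θ_c·X_r) = 371.0 × 1620 / (22.0 × 7470) = 3.657 m³/d.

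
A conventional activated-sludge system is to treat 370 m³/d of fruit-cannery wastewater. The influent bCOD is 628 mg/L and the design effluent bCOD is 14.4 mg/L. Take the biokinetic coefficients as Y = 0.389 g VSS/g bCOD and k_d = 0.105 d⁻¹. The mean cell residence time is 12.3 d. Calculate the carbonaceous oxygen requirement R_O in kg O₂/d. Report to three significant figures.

R_O ≈ 172 kg O₂/d

Y_obs = Y / (1 + k_d θ_c) = 0.389 / (1 + 0.105 × 12.3) = 0.389 / 2.292 = 0.1698.
Substrate removed = Q·(S₀ − S) = 370 m³/d × (628 − 14.4) g/m³ = 2.27×10^5 g/d = 227.0 kg/d.
P_X = Y_obs·Q·(S₀ − S) = 0.1698 × 227.0 = 38.54 kg VSS/d.
R_O = Q·ΔS − 1.42 P_X = 227.0 − 54.73 = 172.3 kg O₂/d.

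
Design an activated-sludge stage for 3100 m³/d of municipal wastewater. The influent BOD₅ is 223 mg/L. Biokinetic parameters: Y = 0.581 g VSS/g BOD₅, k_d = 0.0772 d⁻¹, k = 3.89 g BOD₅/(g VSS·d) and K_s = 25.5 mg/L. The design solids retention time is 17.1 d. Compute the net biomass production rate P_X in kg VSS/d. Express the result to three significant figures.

P_X ≈ 172 kg VSS/d

From the Monod/SRT balance for a CMAS, S = K_s·(1+k_d θ_c)/[θ_c·(Y k − k_d) − 1] = 25.5 × (1 + 0.0772 × 17.1) / [17.1 × (0.581 × 3.89 − 0.0772) − 1] = 59.16 / 36.33 = 1.629 mg/L.
The observed yield is Y_obs = Y/(1 + k_d·θ_c) = 0.581 / (1 + 0.0772 × 17.1) = 0.581 / 2.320 = 0.2504 g VSS per g BOD₅ removed.
Substrate removed = Q·(S₀ − S) = 3100 m³/d × (223 − 1.63) g/m³ = 6.86×10^5 g/d = 686.2 kg/d.
Net biomass production P_X = Y_obs × Q·(S₀ − S) = 0.2504 × 686.2 = 171.8 kg VSS/d.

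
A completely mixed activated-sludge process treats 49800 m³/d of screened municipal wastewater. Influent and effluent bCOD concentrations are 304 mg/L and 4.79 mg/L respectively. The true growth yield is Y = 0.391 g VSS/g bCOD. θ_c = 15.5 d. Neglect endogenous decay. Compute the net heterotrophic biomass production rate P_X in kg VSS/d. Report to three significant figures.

No decay correction is needed, so Y_obs = Y = 0.391.
Mass of bCOD removed per day: Q(S₀ − S) = 49800 × 299.2 g/m³ = 14901 kg/d.
So the net sludge growth is P_X = 0.3910 × 14901 = 5826 kg VSS/d.

P_X ≈ 5830 kg VSS/d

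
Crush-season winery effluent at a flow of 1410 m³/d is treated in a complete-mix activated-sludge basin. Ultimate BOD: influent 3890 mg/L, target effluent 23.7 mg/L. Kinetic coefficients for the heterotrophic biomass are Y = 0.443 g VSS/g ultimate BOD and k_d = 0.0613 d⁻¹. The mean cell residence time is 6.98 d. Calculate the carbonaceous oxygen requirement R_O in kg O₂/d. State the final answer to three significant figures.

Observed yield with endogenous decay: Y_obs = Y / (1 + k_d·θ_c) = 0.443 / (1 + 0.0613 × 6.98) = 0.443 / 1.428 = 0.3103 g VSS/g ultimate BOD.
ΔS = 3890 − 23.7 = 3866 mg/L, so the substrate removal rate is 1410 × 3866/1000 = 5451 kg ultimate BOD/d.
Net sludge production P_X = 0.3103 × 5451 = 1691 kg VSS/d.
R_O = Q·ΔS − 1.42 P_X = 5451 − 2402 = 3050 kg O₂/d.

R_O ≈ 3050 kg O₂/d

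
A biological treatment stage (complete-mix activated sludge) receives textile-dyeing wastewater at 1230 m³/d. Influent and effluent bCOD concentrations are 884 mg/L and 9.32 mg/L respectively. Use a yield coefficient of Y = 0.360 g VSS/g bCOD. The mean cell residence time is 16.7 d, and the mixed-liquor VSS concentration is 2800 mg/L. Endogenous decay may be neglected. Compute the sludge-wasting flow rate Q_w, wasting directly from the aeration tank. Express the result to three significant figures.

Q_w ≈ 138 m³/d

Biomass mass balance (decay neglected): V·X = Y·Q·(S₀ − S)·θ_c, so V = 0.360 × 1230 × (884 − 9.32) × 16.7 / 2800 = 2310 m³.
For wasting at MLVSS concentration, Q_w = V/θ_c = 2310/16.7 = 138.3 m³/d.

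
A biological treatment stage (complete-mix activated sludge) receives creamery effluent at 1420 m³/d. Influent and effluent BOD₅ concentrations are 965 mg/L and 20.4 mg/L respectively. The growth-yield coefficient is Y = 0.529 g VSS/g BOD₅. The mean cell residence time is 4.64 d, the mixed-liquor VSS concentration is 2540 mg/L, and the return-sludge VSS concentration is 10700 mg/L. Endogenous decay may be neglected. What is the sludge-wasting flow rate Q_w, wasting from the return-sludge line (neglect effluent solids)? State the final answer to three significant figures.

V·X = Y·Q·ΔS·θ_c gives V = 0.529 × 1420 × (965 − 20.4) × 4.64 / 2540 = 1296 m³.
Wasting from the return line (neglecting effluent solids): Q_w = V·X / (θ_c·X_r) = 1296 × 2540 / (4.64 × 10700) = 66.31 m³/d.

Q_w ≈ 66.3 m³/d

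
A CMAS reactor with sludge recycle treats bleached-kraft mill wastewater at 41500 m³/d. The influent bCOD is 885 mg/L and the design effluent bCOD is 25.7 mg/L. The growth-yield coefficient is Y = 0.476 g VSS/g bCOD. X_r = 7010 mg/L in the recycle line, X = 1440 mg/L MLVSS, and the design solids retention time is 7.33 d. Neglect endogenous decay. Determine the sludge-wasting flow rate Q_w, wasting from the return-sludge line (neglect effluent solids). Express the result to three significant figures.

Biomass mass balance (decay neglected): V·X = Y·Q·(S₀ − S)·θ_c, so V = 0.476 × 41500 × (885 − 25.7) × 7.33 / 1440 = 86405 m³.
Q_w = (V·X)/(θ_c X_r) = 86405 × 1440 / (7.33 × 7010) = 2421 m³/d.

Q_w ≈ 2420 m³/d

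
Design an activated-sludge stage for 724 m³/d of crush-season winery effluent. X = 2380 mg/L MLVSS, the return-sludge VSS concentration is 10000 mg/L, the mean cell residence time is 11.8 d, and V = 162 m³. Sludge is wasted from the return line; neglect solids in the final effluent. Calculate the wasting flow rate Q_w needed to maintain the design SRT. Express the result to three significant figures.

θ_c = V·X/(Q_w·X_r) when wasting from the recycle, so Q_w = V·X/(θ_c·X_r) = 162.0 × 2380 / (11.8 × 10000) = 3.267 m³/d.

Q_w ≈ 3.27 m³/d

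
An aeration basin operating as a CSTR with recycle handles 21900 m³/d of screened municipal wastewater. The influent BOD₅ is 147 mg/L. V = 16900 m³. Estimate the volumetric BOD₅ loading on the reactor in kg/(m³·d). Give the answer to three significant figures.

L_v ≈ 0.190 kg BOD₅/(m³·d)

L_v = Q S₀ / V = 21900 × 147 × 10⁻³ / 16900 = 0.1905 kg/(m³·d).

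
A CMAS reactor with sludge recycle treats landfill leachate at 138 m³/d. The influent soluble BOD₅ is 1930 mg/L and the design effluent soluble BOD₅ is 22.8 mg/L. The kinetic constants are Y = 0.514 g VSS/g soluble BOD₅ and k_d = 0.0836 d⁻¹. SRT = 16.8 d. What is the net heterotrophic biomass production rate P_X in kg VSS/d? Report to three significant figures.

Correct the yield for decay: Y_obs = Y/(1 + k_d θ_c) = 0.514 / (1 + 0.0836 × 16.8) = 0.514 / 2.404 = 0.2138.
ΔS = 1930 − 22.8 = 1907 mg/L, so the substrate removal rate is 138 × 1907/1000 = 263.2 kg soluble BOD₅/d.
Biomass produced: P_X = Y_obs·Q·ΔS = 0.2138 × 263.2 ≈ 56.26 kg VSS/d.

P_X ≈ 56.3 kg VSS/d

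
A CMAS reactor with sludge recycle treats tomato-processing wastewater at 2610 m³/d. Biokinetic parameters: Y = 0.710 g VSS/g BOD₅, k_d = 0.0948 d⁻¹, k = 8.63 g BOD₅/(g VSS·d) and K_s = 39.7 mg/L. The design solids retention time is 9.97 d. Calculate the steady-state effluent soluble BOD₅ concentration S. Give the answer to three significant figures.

S ≈ 1.31 mg/L

From the Monod/SRT balance for a CMAS, S = K_s·(1+k_d θ_c)/[θ_c·(Y k − k_d) − 1] = 39.7 × (1 + 0.0948 × 9.97) / [9.97 × (0.710 × 8.63 − 0.0948) − 1] = 77.22 / 59.14 = 1.306 mg/L.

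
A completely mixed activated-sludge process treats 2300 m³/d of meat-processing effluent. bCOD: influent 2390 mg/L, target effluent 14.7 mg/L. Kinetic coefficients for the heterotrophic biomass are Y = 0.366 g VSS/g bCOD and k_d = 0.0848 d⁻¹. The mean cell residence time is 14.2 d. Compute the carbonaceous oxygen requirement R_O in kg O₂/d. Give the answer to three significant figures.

Y_obs = Y / (1 + k_d θ_c) = 0.366 / (1 + 0.0848 × 14.2) = 0.366 / 2.204 = 0.1660.
Q·(S₀ − S) = 2300 × (2390 − 14.7) × 10⁻³ = 5463 kg/d removed.
Biomass synthesised: P_X = Y_obs × 5463 = 907.2 kg VSS/d.
Carbonaceous O₂ demand = substrate oxidised − cell-mass equivalent = 5463 − 1.42 × 907.2 = 4175 kg O₂/d.

R_O ≈ 4180 kg O₂/d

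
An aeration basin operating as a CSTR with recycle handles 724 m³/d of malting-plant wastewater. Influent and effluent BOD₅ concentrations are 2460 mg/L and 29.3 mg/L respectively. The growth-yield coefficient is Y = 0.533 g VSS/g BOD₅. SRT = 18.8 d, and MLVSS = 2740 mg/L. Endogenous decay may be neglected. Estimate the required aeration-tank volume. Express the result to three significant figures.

With k_d = 0 the design equation reduces to V = Y Q (S₀−S) θ_c / X = 0.533 × 724 × (2460 − 29.3) × 18.8 / 2740 = 6436 m³.

V ≈ 6440 m³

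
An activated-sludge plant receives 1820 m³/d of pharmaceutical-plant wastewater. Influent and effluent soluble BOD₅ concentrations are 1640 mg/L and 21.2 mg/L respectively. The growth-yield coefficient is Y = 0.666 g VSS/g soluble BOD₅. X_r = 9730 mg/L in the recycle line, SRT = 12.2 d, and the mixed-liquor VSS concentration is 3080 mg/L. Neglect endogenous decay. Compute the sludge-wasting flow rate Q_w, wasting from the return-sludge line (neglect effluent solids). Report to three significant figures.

Q_w ≈ 202 m³/d

With k_d = 0 the design equation reduces to V = Y Q (S₀−S) θ_c / X = 0.666 × 1820 × (1640 − 21.2) × 12.2 / 3080 = 7772 m³.
Q_w = (V·X)/(θ_c X_r) = 7772 × 3080 / (12.2 × 9730) = 201.7 m³/d.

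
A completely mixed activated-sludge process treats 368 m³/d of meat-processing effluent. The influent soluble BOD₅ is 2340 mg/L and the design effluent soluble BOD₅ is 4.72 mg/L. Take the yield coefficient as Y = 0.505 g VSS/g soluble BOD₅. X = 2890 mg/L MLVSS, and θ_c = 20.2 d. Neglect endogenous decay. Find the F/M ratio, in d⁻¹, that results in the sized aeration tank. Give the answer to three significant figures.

With k_d = 0 the design equation reduces to V = Y Q (S₀−S) θ_c / X = 0.505 × 368 × (2340 − 4.72) × 20.2 / 2890 = 3033 m³.
F/M = Q·S₀ / (V·X) = 368 × 2340 / (3033 × 2890) = 0.09823 g soluble BOD₅·(g VSS·d)⁻¹.

F/M ≈ 0.0982 d⁻¹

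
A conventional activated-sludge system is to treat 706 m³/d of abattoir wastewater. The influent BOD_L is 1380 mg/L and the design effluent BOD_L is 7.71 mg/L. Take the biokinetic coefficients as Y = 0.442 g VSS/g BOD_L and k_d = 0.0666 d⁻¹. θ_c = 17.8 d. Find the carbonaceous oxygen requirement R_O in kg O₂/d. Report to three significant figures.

Y_obs = Y / (1 + k_d θ_c) = 0.442 / (1 + 0.0666 × 17.8) = 0.442 / 2.185 = 0.2022.
Mass of BOD_L removed per day: Q(S₀ − S) = 706 × 1372 g/m³ = 968.8 kg/d.
P_X = Y_obs·Q·(S₀ − S) = 0.2022 × 968.8 = 195.9 kg VSS/d.
R_O = Q·(S₀ − S) − 1.42·P_X = 968.8 − 1.42 × 195.9 = 690.6 kg O₂/d.

R_O ≈ 691 kg O₂/d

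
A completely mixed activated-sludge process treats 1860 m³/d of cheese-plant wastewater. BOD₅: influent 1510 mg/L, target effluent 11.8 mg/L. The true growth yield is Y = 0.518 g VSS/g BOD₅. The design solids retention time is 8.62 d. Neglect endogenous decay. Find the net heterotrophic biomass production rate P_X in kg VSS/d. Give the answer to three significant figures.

P_X ≈ 1440 kg VSS/d

With endogenous decay neglected, the observed yield equals the true yield: Y_obs = Y = 0.518 g VSS/g BOD₅.
Mass of BOD₅ removed per day: Q(S₀ − S) = 1860 × 1498 g/m³ = 2787 kg/d.
So the net sludge growth is P_X = 0.5180 × 2787 = 1443 kg VSS/d.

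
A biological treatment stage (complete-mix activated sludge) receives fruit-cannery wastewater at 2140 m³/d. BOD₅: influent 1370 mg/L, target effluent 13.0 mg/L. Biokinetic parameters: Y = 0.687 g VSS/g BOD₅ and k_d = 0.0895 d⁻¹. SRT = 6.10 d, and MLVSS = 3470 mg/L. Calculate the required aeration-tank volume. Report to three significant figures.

V ≈ 2270 m³

Rearranging the biomass balance for a CMAS with decay, V = Y·Q·ΔS·θ_c / [X·(1+k_d θ_c)] = 0.687 × 2140 × (1370 − 13.0) × 6.10 / [3470 × (1 + 0.0895 × 6.10)] = 1.22×10^7 / 5364 = 2269 m³.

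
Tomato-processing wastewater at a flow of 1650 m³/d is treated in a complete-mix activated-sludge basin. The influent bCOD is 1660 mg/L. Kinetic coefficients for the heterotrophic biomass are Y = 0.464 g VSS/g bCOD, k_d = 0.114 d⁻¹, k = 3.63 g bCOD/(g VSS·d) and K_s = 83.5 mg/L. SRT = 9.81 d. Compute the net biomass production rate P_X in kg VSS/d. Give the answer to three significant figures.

From the Monod/SRT balance for a CMAS, S = K_s·(1+k_d θ_c)/[θ_c·(Y k − k_d) − 1] = 83.5 × (1 + 0.114 × 9.81) / [9.81 × (0.464 × 3.63 − 0.114) − 1] = 176.9 / 14.40 = 12.28 mg/L.
Observed yield with endogenous decay: Y_obs = Y / (1 + k_d·θ_c) = 0.464 / (1 + 0.114 × 9.81) = 0.464 / 2.118 = 0.2190 g VSS/g bCOD.
Substrate removed = Q·(S₀ − S) = 1650 m³/d × (1660 − 12.3) g/m³ = 2.72×10^6 g/d = 2719 kg/d.
Biomass produced: P_X = Y_obs·Q·ΔS = 0.2190 × 2719 ≈ 595.5 kg VSS/d.

P_X ≈ 596 kg VSS/d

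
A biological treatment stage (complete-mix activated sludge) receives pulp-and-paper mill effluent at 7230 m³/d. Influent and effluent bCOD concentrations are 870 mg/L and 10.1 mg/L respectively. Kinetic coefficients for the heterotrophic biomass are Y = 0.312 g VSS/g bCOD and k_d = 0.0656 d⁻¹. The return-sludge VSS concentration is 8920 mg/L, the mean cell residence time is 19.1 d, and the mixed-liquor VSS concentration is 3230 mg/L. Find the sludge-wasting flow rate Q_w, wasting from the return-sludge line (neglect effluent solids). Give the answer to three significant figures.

Steady-state biomass mass balance: V·X·(1 + k_d·θ_c) = Y·Q·(S₀ − S)·θ_c, so V = 0.312 × 7230 × (870 − 10.1) × 19.1 / [3230 × (1 + 0.0656 × 19.1)] = 3.7×10^7 / 7277 = 5091 m³.
Wasting from the return line (neglecting effluent solids): Q_w = V·X / (θ_c·X_r) = 5091 × 3230 / (19.1 × 8920) = 96.52 m³/d.

Q_w ≈ 96.5 m³/d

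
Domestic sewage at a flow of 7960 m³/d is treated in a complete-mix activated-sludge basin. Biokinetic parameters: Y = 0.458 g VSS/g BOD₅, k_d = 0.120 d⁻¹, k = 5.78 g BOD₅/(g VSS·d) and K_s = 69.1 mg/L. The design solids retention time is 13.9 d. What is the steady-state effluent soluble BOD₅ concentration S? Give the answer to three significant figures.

S ≈ 5.40 mg/L

From the Monod/SRT balance for a CMAS, S = K_s·(1+k_d θ_c)/[θ_c·(Y k − k_d) − 1] = 69.1 × (1 + 0.120 × 13.9) / [13.9 × (0.458 × 5.78 − 0.120) − 1] = 184.4 / 34.13 = 5.402 mg/L.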